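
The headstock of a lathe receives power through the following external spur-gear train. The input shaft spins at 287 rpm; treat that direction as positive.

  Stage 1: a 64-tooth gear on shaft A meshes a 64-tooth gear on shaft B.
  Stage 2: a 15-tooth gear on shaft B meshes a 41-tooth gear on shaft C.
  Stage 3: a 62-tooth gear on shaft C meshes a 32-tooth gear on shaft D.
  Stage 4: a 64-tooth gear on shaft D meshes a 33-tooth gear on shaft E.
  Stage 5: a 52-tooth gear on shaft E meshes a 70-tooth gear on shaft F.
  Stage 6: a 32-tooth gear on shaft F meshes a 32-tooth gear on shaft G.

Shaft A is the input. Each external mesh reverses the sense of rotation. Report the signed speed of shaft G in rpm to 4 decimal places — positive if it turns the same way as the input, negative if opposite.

+293.0909 rpm (same as input, |ω| = 293.0909 rpm)

Stage 1 [64T→64T]: ω = 287.0000×64/64 = 287.0000 rpm, dir flips to −; running = −287.0000
Stage 2 [15T→41T]: ω = 287.0000×15/41 = 105.0000 rpm, dir flips to +; running = +105.0000
Stage 3 [62T→32T]: ω = 105.0000×62/32 = 203.4375 rpm, dir flips to −; running = −203.4375
Stage 4 [64T→33T]: ω = 203.4375×64/33 = 394.5455 rpm, dir flips to +; running = +394.5455
Stage 5 [52T→70T]: ω = 394.5455×52/70 = 293.0909 rpm, dir flips to −; running = −293.0909
Stage 6 [32T→32T]: ω = 293.0909×32/32 = 293.0909 rpm, dir flips to +; running = +293.0909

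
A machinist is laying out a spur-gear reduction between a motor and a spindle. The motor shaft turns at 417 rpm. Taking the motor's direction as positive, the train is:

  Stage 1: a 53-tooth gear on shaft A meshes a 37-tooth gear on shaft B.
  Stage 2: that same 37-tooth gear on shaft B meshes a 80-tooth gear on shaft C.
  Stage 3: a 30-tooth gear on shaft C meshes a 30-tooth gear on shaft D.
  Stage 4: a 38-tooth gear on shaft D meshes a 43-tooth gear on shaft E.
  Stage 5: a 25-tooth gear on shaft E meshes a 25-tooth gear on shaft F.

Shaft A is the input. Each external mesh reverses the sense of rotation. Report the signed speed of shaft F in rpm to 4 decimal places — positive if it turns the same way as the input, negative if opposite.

-244.1390 rpm (opposite to input, |ω| = 244.1390 rpm)

Stage 1 [53T→37T]: ω = 417.0000×53/37 = 597.3243 rpm, dir flips to −; running = −597.3243
Stage 2 [37T→80T]: ω = 597.3243×37/80 = 276.2625 rpm, dir flips to +; running = +276.2625
Stage 3 [30T→30T]: ω = 276.2625×30/30 = 276.2625 rpm, dir flips to −; running = −276.2625
Stage 4 [38T→43T]: ω = 276.2625×38/43 = 244.1390 rpm, dir flips to +; running = +244.1390
Stage 5 [25T→25T]: ω = 244.1390×25/25 = 244.1390 rpm, dir flips to −; running = −244.1390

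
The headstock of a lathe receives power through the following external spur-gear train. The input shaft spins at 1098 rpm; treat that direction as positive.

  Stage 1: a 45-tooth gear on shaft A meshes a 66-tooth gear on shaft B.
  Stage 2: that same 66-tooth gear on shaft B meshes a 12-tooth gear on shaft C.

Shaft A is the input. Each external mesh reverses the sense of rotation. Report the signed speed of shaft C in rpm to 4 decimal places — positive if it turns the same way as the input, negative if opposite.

+4117.5000 rpm (same as input, |ω| = 4117.5000 rpm)

Stage 1 [45T→66T]: ω = 1098.0000×45/66 = 748.6364 rpm, dir flips to −; running = −748.6364
Stage 2 [66T→12T]: ω = 748.6364×66/12 = 4117.5000 rpm, dir flips to +; running = +4117.5000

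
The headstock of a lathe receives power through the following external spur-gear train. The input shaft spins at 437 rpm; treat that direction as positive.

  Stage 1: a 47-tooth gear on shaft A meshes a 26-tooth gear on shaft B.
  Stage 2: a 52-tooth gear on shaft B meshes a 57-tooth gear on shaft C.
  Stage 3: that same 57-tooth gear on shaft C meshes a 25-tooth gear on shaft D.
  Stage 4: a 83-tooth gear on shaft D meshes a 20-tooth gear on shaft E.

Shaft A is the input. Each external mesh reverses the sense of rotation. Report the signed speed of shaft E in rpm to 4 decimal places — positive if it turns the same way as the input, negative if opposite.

+6818.9480 rpm (same as input, |ω| = 6818.9480 rpm)

Stage 1 [47T→26T]: ω = 437.0000×47/26 = 789.9615 rpm, dir flips to −; running = −789.9615
Stage 2 [52T→57T]: ω = 789.9615×52/57 = 720.6667 rpm, dir flips to +; running = +720.6667
Stage 3 [57T→25T]: ω = 720.6667×57/25 = 1643.1200 rpm, dir flips to −; running = −1643.1200
Stage 4 [83T→20T]: ω = 1643.1200×83/20 = 6818.9480 rpm, dir flips to +; running = +6818.9480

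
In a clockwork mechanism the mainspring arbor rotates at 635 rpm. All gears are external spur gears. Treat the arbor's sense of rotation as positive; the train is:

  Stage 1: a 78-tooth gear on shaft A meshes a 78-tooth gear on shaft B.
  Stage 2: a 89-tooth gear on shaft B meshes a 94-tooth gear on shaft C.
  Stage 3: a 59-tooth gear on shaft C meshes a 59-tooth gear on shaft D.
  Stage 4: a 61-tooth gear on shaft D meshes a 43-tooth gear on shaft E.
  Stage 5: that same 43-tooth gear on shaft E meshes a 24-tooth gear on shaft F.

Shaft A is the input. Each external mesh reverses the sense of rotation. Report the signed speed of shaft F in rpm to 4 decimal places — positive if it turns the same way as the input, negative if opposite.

-1528.1095 rpm (opposite to input, |ω| = 1528.1095 rpm)

Stage 1 [78T→78T]: ω = 635.0000×78/78 = 635.0000 rpm, dir flips to −; running = −635.0000
Stage 2 [89T→94T]: ω = 635.0000×89/94 = 601.2234 rpm, dir flips to +; running = +601.2234
Stage 3 [59T→59T]: ω = 601.2234×59/59 = 601.2234 rpm, dir flips to −; running = −601.2234
Stage 4 [61T→43T]: ω = 601.2234×61/43 = 852.8983 rpm, dir flips to +; running = +852.8983
Stage 5 [43T→24T]: ω = 852.8983×43/24 = 1528.1095 rpm, dir flips to −; running = −1528.1095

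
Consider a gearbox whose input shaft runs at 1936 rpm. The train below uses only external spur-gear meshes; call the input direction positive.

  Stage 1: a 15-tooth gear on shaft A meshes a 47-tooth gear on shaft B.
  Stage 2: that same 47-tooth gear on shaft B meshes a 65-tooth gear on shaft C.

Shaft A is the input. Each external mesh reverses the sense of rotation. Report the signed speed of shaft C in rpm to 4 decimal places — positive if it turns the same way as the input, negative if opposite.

+446.7692 rpm (same as input, |ω| = 446.7692 rpm)

Stage 1 [15T→47T]: ω = 1936.0000×15/47 = 617.8723 rpm, dir flips to −; running = −617.8723
Stage 2 [47T→65T]: ω = 617.8723×47/65 = 446.7692 rpm, dir flips to +; running = +446.7692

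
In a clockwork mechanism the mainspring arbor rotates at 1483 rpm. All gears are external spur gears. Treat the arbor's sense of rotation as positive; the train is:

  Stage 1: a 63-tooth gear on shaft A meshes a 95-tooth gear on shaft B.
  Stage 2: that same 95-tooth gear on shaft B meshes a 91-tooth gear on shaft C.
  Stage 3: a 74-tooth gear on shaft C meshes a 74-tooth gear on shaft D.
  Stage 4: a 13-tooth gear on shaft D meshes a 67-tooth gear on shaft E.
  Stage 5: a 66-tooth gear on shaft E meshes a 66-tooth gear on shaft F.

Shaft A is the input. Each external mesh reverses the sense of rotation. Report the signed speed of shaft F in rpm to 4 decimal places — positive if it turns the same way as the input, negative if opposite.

Stage 1 [63T→95T]: ω = 1483.0000×63/95 = 983.4632 rpm, dir flips to −; running = −983.4632
Stage 2 [95T→91T]: ω = 983.4632×95/91 = 1026.6923 rpm, dir flips to +; running = +1026.6923
Stage 3 [74T→74T]: ω = 1026.6923×74/74 = 1026.6923 rpm, dir flips to −; running = −1026.6923
Stage 4 [13T→67T]: ω = 1026.6923×13/67 = 199.2090 rpm, dir flips to +; running = +199.2090
Stage 5 [66T→66T]: ω = 199.2090×66/66 = 199.2090 rpm, dir flips to −; running = −199.2090

-199.2090 rpm (opposite to input, |ω| = 199.2090 rpm)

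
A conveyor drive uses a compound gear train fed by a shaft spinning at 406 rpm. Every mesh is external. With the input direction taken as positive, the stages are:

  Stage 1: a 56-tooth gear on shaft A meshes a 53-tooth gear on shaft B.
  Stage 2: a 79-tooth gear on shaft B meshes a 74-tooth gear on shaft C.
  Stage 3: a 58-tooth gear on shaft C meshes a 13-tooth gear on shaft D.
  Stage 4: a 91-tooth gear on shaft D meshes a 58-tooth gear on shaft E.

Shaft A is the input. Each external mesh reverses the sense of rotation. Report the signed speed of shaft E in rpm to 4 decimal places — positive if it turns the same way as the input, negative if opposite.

+3205.7644 rpm (same as input, |ω| = 3205.7644 rpm)

Stage 1 [56T→53T]: ω = 406.0000×56/53 = 428.9811 rpm, dir flips to −; running = −428.9811
Stage 2 [79T→74T]: ω = 428.9811×79/74 = 457.9663 rpm, dir flips to +; running = +457.9663
Stage 3 [58T→13T]: ω = 457.9663×58/13 = 2043.2345 rpm, dir flips to −; running = −2043.2345
Stage 4 [91T→58T]: ω = 2043.2345×91/58 = 3205.7644 rpm, dir flips to +; running = +3205.7644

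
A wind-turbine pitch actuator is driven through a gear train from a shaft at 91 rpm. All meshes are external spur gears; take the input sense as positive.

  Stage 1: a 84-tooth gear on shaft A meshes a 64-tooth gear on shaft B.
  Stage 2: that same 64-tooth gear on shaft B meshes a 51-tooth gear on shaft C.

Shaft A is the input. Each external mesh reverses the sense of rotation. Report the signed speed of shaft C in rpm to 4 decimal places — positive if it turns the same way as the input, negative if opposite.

+149.8824 rpm (same as input, |ω| = 149.8824 rpm)

Stage 1 [84T→64T]: ω = 91.0000×84/64 = 119.4375 rpm, dir flips to −; running = −119.4375
Stage 2 [64T→51T]: ω = 119.4375×64/51 = 149.8824 rpm, dir flips to +; running = +149.8824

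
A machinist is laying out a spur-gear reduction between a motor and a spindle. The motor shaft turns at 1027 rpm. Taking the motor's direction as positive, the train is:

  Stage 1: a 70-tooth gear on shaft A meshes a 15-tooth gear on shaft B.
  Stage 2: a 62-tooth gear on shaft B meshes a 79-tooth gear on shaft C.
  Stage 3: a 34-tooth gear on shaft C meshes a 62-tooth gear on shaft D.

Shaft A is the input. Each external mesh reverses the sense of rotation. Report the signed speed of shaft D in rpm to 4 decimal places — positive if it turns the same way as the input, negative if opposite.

-2062.6667 rpm (opposite to input, |ω| = 2062.6667 rpm)

Stage 1 [70T→15T]: ω = 1027.0000×70/15 = 4792.6667 rpm, dir flips to −; running = −4792.6667
Stage 2 [62T→79T]: ω = 4792.6667×62/79 = 3761.3333 rpm, dir flips to +; running = +3761.3333
Stage 3 [34T→62T]: ω = 3761.3333×34/62 = 2062.6667 rpm, dir flips to −; running = −2062.6667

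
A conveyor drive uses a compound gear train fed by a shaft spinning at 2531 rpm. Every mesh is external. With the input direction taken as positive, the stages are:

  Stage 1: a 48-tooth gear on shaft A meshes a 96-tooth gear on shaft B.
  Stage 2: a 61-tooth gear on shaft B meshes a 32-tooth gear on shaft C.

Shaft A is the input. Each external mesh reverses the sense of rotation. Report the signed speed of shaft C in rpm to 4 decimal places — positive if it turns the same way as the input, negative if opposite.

Stage 1 [48T→96T]: ω = 2531.0000×48/96 = 1265.5000 rpm, dir flips to −; running = −1265.5000
Stage 2 [61T→32T]: ω = 1265.5000×61/32 = 2412.3594 rpm, dir flips to +; running = +2412.3594

+2412.3594 rpm (same as input, |ω| = 2412.3594 rpm)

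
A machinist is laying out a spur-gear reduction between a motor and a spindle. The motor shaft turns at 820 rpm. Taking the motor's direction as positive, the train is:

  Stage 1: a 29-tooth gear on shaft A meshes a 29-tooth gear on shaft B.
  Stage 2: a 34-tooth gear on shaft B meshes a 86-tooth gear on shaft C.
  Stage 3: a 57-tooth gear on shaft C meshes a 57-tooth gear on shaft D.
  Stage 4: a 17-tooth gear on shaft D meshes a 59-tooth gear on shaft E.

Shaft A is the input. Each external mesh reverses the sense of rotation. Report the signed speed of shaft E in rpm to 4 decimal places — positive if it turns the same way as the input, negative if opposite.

Stage 1 [29T→29T]: ω = 820.0000×29/29 = 820.0000 rpm, dir flips to −; running = −820.0000
Stage 2 [34T→86T]: ω = 820.0000×34/86 = 324.1860 rpm, dir flips to +; running = +324.1860
Stage 3 [57T→57T]: ω = 324.1860×57/57 = 324.1860 rpm, dir flips to −; running = −324.1860
Stage 4 [17T→59T]: ω = 324.1860×17/59 = 93.4095 rpm, dir flips to +; running = +93.4095

+93.4095 rpm (same as input, |ω| = 93.4095 rpm)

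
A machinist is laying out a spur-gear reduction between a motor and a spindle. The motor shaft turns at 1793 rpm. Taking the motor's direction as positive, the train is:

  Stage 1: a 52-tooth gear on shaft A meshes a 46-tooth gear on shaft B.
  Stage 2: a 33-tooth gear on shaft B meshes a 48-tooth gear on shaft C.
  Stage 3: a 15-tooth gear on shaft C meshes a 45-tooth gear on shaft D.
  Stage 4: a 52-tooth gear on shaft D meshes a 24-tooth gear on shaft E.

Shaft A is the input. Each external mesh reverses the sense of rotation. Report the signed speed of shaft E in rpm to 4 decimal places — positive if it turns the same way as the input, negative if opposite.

Stage 1 [52T→46T]: ω = 1793.0000×52/46 = 2026.8696 rpm, dir flips to −; running = −2026.8696
Stage 2 [33T→48T]: ω = 2026.8696×33/48 = 1393.4728 rpm, dir flips to +; running = +1393.4728
Stage 3 [15T→45T]: ω = 1393.4728×15/45 = 464.4909 rpm, dir flips to −; running = −464.4909
Stage 4 [52T→24T]: ω = 464.4909×52/24 = 1006.3970 rpm, dir flips to +; running = +1006.3970

+1006.3970 rpm (same as input, |ω| = 1006.3970 rpm)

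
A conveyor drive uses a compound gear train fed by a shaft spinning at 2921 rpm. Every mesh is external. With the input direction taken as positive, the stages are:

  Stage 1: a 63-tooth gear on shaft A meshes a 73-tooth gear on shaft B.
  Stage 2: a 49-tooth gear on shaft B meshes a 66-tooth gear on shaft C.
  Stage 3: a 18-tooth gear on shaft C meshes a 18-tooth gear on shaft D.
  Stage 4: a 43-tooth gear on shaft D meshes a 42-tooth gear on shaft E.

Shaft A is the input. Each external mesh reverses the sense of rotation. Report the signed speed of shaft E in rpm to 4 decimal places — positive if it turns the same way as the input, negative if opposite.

Stage 1 [63T→73T]: ω = 2921.0000×63/73 = 2520.8630 rpm, dir flips to −; running = −2520.8630
Stage 2 [49T→66T]: ω = 2520.8630×49/66 = 1871.5498 rpm, dir flips to +; running = +1871.5498
Stage 3 [18T→18T]: ω = 1871.5498×18/18 = 1871.5498 rpm, dir flips to −; running = −1871.5498
Stage 4 [43T→42T]: ω = 1871.5498×43/42 = 1916.1105 rpm, dir flips to +; running = +1916.1105

+1916.1105 rpm (same as input, |ω| = 1916.1105 rpm)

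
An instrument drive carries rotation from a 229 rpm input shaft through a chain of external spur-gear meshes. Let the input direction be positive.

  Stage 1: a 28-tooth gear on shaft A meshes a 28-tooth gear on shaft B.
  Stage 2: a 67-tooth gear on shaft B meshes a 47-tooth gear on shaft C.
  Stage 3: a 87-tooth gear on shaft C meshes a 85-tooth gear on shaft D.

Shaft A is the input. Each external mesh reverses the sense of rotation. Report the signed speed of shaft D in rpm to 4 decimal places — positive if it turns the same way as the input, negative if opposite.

Stage 1 [28T→28T]: ω = 229.0000×28/28 = 229.0000 rpm, dir flips to −; running = −229.0000
Stage 2 [67T→47T]: ω = 229.0000×67/47 = 326.4468 rpm, dir flips to +; running = +326.4468
Stage 3 [87T→85T]: ω = 326.4468×87/85 = 334.1279 rpm, dir flips to −; running = −334.1279

-334.1279 rpm (opposite to input, |ω| = 334.1279 rpm)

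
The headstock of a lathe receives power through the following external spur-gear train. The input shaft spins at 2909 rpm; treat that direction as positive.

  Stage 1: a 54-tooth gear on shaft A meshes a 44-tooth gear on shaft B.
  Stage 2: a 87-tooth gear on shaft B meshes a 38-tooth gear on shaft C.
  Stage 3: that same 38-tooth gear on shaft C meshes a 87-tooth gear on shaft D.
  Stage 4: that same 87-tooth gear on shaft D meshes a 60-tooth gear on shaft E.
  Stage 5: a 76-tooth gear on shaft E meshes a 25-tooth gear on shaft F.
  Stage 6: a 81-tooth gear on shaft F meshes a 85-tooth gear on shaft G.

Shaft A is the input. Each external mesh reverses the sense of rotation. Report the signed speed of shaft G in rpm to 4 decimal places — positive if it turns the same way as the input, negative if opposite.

Stage 1 [54T→44T]: ω = 2909.0000×54/44 = 3570.1364 rpm, dir flips to −; running = −3570.1364
Stage 2 [87T→38T]: ω = 3570.1364×87/38 = 8173.7333 rpm, dir flips to +; running = +8173.7333
Stage 3 [38T→87T]: ω = 8173.7333×38/87 = 3570.1364 rpm, dir flips to −; running = −3570.1364
Stage 4 [87T→60T]: ω = 3570.1364×87/60 = 5176.6977 rpm, dir flips to +; running = +5176.6977
Stage 5 [76T→25T]: ω = 5176.6977×76/25 = 15737.1611 rpm, dir flips to −; running = −15737.1611
Stage 6 [81T→85T]: ω = 15737.1611×81/85 = 14996.5888 rpm, dir flips to +; running = +14996.5888

+14996.5888 rpm (same as input, |ω| = 14996.5888 rpm)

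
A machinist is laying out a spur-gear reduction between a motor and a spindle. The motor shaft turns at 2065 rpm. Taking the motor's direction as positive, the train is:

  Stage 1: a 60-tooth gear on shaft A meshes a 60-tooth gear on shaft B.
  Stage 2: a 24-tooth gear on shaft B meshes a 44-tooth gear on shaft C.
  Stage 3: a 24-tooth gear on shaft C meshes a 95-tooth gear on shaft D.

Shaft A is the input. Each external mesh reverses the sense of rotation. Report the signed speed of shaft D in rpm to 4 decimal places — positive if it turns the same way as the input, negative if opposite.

Stage 1 [60T→60T]: ω = 2065.0000×60/60 = 2065.0000 rpm, dir flips to −; running = −2065.0000
Stage 2 [24T→44T]: ω = 2065.0000×24/44 = 1126.3636 rpm, dir flips to +; running = +1126.3636
Stage 3 [24T→95T]: ω = 1126.3636×24/95 = 284.5550 rpm, dir flips to −; running = −284.5550

-284.5550 rpm (opposite to input, |ω| = 284.5550 rpm)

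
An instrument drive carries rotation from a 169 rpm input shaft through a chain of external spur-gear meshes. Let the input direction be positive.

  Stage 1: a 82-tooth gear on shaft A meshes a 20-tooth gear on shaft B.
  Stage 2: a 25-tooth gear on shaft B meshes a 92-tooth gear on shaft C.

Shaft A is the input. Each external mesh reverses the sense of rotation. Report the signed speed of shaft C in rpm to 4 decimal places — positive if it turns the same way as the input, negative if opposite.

+188.2880 rpm (same as input, |ω| = 188.2880 rpm)

Stage 1 [82T→20T]: ω = 169.0000×82/20 = 692.9000 rpm, dir flips to −; running = −692.9000
Stage 2 [25T→92T]: ω = 692.9000×25/92 = 188.2880 rpm, dir flips to +; running = +188.2880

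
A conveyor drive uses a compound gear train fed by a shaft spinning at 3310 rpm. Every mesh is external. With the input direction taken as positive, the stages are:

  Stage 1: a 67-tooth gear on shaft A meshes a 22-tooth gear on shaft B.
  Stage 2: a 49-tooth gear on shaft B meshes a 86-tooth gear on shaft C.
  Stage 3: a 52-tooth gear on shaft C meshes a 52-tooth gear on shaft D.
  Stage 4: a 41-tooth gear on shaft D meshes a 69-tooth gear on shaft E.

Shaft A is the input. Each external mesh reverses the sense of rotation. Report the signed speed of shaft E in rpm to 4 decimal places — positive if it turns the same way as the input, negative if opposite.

Stage 1 [67T→22T]: ω = 3310.0000×67/22 = 10080.4545 rpm, dir flips to −; running = −10080.4545
Stage 2 [49T→86T]: ω = 10080.4545×49/86 = 5743.5148 rpm, dir flips to +; running = +5743.5148
Stage 3 [52T→52T]: ω = 5743.5148×52/52 = 5743.5148 rpm, dir flips to −; running = −5743.5148
Stage 4 [41T→69T]: ω = 5743.5148×41/69 = 3412.8131 rpm, dir flips to +; running = +3412.8131

+3412.8131 rpm (same as input, |ω| = 3412.8131 rpm)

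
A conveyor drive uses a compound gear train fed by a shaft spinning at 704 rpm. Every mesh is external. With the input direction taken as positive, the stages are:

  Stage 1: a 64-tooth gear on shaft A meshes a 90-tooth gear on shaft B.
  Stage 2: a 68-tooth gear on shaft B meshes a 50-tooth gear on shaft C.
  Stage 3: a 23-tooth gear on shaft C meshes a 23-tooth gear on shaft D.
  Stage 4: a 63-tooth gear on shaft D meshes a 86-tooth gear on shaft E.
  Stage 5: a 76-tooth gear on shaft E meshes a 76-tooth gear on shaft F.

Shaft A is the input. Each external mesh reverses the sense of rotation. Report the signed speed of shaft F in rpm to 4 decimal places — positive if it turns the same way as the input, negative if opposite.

-498.7594 rpm (opposite to input, |ω| = 498.7594 rpm)

Stage 1 [64T→90T]: ω = 704.0000×64/90 = 500.6222 rpm, dir flips to −; running = −500.6222
Stage 2 [68T→50T]: ω = 500.6222×68/50 = 680.8462 rpm, dir flips to +; running = +680.8462
Stage 3 [23T→23T]: ω = 680.8462×23/23 = 680.8462 rpm, dir flips to −; running = −680.8462
Stage 4 [63T→86T]: ω = 680.8462×63/86 = 498.7594 rpm, dir flips to +; running = +498.7594
Stage 5 [76T→76T]: ω = 498.7594×76/76 = 498.7594 rpm, dir flips to −; running = −498.7594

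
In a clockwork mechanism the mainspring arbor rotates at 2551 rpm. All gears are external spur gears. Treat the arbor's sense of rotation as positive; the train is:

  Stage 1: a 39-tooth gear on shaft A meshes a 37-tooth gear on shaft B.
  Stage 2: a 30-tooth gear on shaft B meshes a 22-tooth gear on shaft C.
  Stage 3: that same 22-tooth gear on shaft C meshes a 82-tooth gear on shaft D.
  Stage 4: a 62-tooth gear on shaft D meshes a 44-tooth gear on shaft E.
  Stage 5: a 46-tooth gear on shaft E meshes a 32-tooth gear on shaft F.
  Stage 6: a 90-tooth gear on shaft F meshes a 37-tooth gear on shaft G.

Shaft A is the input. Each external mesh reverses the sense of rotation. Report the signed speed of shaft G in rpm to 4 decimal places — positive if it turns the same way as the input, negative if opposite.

Stage 1 [39T→37T]: ω = 2551.0000×39/37 = 2688.8919 rpm, dir flips to −; running = −2688.8919
Stage 2 [30T→22T]: ω = 2688.8919×30/22 = 3666.6708 rpm, dir flips to +; running = +3666.6708
Stage 3 [22T→82T]: ω = 3666.6708×22/82 = 983.7409 rpm, dir flips to −; running = −983.7409
Stage 4 [62T→44T]: ω = 983.7409×62/44 = 1386.1804 rpm, dir flips to +; running = +1386.1804
Stage 5 [46T→32T]: ω = 1386.1804×46/32 = 1992.6343 rpm, dir flips to −; running = −1992.6343
Stage 6 [90T→37T]: ω = 1992.6343×90/37 = 4846.9484 rpm, dir flips to +; running = +4846.9484

+4846.9484 rpm (same as input, |ω| = 4846.9484 rpm)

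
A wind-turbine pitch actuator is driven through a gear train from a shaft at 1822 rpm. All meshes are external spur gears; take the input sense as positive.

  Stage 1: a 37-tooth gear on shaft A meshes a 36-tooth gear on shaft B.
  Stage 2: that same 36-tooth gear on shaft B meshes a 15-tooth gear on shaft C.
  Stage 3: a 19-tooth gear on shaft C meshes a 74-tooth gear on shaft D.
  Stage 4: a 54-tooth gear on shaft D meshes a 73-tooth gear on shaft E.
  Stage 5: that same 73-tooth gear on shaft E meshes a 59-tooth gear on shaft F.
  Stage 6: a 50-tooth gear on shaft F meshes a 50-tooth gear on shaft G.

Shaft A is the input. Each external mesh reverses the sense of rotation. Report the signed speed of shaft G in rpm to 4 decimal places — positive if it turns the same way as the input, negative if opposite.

Stage 1 [37T→36T]: ω = 1822.0000×37/36 = 1872.6111 rpm, dir flips to −; running = −1872.6111
Stage 2 [36T→15T]: ω = 1872.6111×36/15 = 4494.2667 rpm, dir flips to +; running = +4494.2667
Stage 3 [19T→74T]: ω = 4494.2667×19/74 = 1153.9333 rpm, dir flips to −; running = −1153.9333
Stage 4 [54T→73T]: ω = 1153.9333×54/73 = 853.5945 rpm, dir flips to +; running = +853.5945
Stage 5 [73T→59T]: ω = 853.5945×73/59 = 1056.1424 rpm, dir flips to −; running = −1056.1424
Stage 6 [50T→50T]: ω = 1056.1424×50/50 = 1056.1424 rpm, dir flips to +; running = +1056.1424

+1056.1424 rpm (same as input, |ω| = 1056.1424 rpm)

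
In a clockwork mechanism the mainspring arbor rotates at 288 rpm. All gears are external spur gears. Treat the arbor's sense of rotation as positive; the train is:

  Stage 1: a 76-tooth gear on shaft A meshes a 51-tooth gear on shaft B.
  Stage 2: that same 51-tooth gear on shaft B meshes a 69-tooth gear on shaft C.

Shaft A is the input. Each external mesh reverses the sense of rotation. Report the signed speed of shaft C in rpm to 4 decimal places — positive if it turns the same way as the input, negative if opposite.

+317.2174 rpm (same as input, |ω| = 317.2174 rpm)

Stage 1 [76T→51T]: ω = 288.0000×76/51 = 429.1765 rpm, dir flips to −; running = −429.1765
Stage 2 [51T→69T]: ω = 429.1765×51/69 = 317.2174 rpm, dir flips to +; running = +317.2174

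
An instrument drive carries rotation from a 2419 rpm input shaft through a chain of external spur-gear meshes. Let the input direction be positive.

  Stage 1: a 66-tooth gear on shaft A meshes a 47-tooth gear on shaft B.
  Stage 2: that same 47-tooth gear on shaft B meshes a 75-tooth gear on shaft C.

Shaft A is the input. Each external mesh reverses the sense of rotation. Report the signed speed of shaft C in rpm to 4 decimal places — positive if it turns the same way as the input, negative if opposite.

Stage 1 [66T→47T]: ω = 2419.0000×66/47 = 3396.8936 rpm, dir flips to −; running = −3396.8936
Stage 2 [47T→75T]: ω = 3396.8936×47/75 = 2128.7200 rpm, dir flips to +; running = +2128.7200

+2128.7200 rpm (same as input, |ω| = 2128.7200 rpm)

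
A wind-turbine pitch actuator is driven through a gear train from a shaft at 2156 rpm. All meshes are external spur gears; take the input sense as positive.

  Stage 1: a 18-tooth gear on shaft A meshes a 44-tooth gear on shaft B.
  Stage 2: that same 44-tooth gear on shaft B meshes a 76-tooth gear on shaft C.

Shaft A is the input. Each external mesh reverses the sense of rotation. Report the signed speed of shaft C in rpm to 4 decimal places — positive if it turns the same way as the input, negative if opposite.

Stage 1 [18T→44T]: ω = 2156.0000×18/44 = 882.0000 rpm, dir flips to −; running = −882.0000
Stage 2 [44T→76T]: ω = 882.0000×44/76 = 510.6316 rpm, dir flips to +; running = +510.6316

+510.6316 rpm (same as input, |ω| = 510.6316 rpm)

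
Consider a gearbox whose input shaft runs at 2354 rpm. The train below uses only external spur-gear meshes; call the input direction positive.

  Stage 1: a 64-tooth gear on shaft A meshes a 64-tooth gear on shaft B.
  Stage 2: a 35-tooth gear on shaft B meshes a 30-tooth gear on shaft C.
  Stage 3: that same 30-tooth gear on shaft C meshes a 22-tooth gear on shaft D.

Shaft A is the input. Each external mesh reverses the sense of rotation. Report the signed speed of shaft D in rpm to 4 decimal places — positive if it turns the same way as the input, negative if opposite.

Stage 1 [64T→64T]: ω = 2354.0000×64/64 = 2354.0000 rpm, dir flips to −; running = −2354.0000
Stage 2 [35T→30T]: ω = 2354.0000×35/30 = 2746.3333 rpm, dir flips to +; running = +2746.3333
Stage 3 [30T→22T]: ω = 2746.3333×30/22 = 3745.0000 rpm, dir flips to −; running = −3745.0000

-3745.0000 rpm (opposite to input, |ω| = 3745.0000 rpm)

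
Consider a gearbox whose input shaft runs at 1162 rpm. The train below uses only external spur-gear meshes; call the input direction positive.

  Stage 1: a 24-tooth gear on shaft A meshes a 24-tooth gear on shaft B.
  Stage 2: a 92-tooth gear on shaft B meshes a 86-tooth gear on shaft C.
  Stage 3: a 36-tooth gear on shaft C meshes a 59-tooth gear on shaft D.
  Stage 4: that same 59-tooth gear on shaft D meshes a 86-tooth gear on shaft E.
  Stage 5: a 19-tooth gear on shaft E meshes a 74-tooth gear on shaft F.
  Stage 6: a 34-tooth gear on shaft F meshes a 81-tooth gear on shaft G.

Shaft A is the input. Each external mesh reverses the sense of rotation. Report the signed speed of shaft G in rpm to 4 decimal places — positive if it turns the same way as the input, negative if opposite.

Stage 1 [24T→24T]: ω = 1162.0000×24/24 = 1162.0000 rpm, dir flips to −; running = −1162.0000
Stage 2 [92T→86T]: ω = 1162.0000×92/86 = 1243.0698 rpm, dir flips to +; running = +1243.0698
Stage 3 [36T→59T]: ω = 1243.0698×36/59 = 758.4832 rpm, dir flips to −; running = −758.4832
Stage 4 [59T→86T]: ω = 758.4832×59/86 = 520.3548 rpm, dir flips to +; running = +520.3548
Stage 5 [19T→74T]: ω = 520.3548×19/74 = 133.6046 rpm, dir flips to −; running = −133.6046
Stage 6 [34T→81T]: ω = 133.6046×34/81 = 56.0809 rpm, dir flips to +; running = +56.0809

+56.0809 rpm (same as input, |ω| = 56.0809 rpm)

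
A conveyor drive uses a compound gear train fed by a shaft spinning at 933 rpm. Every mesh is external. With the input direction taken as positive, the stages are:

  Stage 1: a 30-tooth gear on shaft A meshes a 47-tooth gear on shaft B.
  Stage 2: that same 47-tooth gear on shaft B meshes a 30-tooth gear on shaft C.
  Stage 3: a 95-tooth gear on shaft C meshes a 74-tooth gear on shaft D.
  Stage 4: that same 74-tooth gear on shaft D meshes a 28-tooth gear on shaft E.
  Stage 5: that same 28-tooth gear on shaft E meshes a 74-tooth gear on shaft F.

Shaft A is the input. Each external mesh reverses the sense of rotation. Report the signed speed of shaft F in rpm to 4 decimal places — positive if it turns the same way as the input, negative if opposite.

Stage 1 [30T→47T]: ω = 933.0000×30/47 = 595.5319 rpm, dir flips to −; running = −595.5319
Stage 2 [47T→30T]: ω = 595.5319×47/30 = 933.0000 rpm, dir flips to +; running = +933.0000
Stage 3 [95T→74T]: ω = 933.0000×95/74 = 1197.7703 rpm, dir flips to −; running = −1197.7703
Stage 4 [74T→28T]: ω = 1197.7703×74/28 = 3165.5357 rpm, dir flips to +; running = +3165.5357
Stage 5 [28T→74T]: ω = 3165.5357×28/74 = 1197.7703 rpm, dir flips to −; running = −1197.7703

-1197.7703 rpm (opposite to input, |ω| = 1197.7703 rpm)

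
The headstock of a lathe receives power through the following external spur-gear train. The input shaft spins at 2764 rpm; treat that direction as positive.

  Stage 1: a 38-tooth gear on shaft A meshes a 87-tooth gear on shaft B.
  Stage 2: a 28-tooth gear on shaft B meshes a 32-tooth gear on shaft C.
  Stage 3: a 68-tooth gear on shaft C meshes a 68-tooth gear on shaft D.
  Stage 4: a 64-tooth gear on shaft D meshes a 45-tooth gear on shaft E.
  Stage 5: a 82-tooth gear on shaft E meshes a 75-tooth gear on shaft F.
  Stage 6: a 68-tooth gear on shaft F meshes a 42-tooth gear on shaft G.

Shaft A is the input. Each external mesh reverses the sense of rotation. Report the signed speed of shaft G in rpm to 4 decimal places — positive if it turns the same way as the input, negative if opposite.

+2659.4395 rpm (same as input, |ω| = 2659.4395 rpm)

Stage 1 [38T→87T]: ω = 2764.0000×38/87 = 1207.2644 rpm, dir flips to −; running = −1207.2644
Stage 2 [28T→32T]: ω = 1207.2644×28/32 = 1056.3563 rpm, dir flips to +; running = +1056.3563
Stage 3 [68T→68T]: ω = 1056.3563×68/68 = 1056.3563 rpm, dir flips to −; running = −1056.3563
Stage 4 [64T→45T]: ω = 1056.3563×64/45 = 1502.3734 rpm, dir flips to +; running = +1502.3734
Stage 5 [82T→75T]: ω = 1502.3734×82/75 = 1642.5950 rpm, dir flips to −; running = −1642.5950
Stage 6 [68T→42T]: ω = 1642.5950×68/42 = 2659.4395 rpm, dir flips to +; running = +2659.4395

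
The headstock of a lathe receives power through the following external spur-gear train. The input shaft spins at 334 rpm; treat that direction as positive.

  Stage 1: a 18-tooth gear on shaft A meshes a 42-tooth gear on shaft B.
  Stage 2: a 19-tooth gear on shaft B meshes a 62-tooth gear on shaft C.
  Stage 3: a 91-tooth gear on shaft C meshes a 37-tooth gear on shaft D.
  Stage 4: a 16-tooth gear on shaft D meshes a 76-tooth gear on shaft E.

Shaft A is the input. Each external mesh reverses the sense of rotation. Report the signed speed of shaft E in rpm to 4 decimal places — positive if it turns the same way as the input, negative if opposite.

+22.7132 rpm (same as input, |ω| = 22.7132 rpm)

Stage 1 [18T→42T]: ω = 334.0000×18/42 = 143.1429 rpm, dir flips to −; running = −143.1429
Stage 2 [19T→62T]: ω = 143.1429×19/62 = 43.8664 rpm, dir flips to +; running = +43.8664
Stage 3 [91T→37T]: ω = 43.8664×91/37 = 107.8875 rpm, dir flips to −; running = −107.8875
Stage 4 [16T→76T]: ω = 107.8875×16/76 = 22.7132 rpm, dir flips to +; running = +22.7132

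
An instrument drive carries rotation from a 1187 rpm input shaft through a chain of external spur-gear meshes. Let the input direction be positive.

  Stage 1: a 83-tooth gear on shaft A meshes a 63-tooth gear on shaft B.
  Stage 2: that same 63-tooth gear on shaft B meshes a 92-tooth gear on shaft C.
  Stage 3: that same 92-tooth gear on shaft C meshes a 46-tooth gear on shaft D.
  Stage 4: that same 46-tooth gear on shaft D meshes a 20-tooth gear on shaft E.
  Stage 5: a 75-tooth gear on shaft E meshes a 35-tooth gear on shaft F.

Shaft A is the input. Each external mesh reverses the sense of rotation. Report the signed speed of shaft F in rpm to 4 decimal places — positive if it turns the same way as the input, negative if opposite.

Stage 1 [83T→63T]: ω = 1187.0000×83/63 = 1563.8254 rpm, dir flips to −; running = −1563.8254
Stage 2 [63T→92T]: ω = 1563.8254×63/92 = 1070.8804 rpm, dir flips to +; running = +1070.8804
Stage 3 [92T→46T]: ω = 1070.8804×92/46 = 2141.7609 rpm, dir flips to −; running = −2141.7609
Stage 4 [46T→20T]: ω = 2141.7609×46/20 = 4926.0500 rpm, dir flips to +; running = +4926.0500
Stage 5 [75T→35T]: ω = 4926.0500×75/35 = 10555.8214 rpm, dir flips to −; running = −10555.8214

-10555.8214 rpm (opposite to input, |ω| = 10555.8214 rpm)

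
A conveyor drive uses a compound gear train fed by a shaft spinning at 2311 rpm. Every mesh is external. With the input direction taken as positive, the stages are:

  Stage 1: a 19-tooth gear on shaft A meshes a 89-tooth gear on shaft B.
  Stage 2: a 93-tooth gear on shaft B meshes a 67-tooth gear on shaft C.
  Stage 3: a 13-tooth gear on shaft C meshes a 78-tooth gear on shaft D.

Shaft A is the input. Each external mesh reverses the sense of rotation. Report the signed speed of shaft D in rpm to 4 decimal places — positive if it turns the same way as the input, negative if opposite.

-114.1354 rpm (opposite to input, |ω| = 114.1354 rpm)

Stage 1 [19T→89T]: ω = 2311.0000×19/89 = 493.3596 rpm, dir flips to −; running = −493.3596
Stage 2 [93T→67T]: ω = 493.3596×93/67 = 684.8125 rpm, dir flips to +; running = +684.8125
Stage 3 [13T→78T]: ω = 684.8125×13/78 = 114.1354 rpm, dir flips to −; running = −114.1354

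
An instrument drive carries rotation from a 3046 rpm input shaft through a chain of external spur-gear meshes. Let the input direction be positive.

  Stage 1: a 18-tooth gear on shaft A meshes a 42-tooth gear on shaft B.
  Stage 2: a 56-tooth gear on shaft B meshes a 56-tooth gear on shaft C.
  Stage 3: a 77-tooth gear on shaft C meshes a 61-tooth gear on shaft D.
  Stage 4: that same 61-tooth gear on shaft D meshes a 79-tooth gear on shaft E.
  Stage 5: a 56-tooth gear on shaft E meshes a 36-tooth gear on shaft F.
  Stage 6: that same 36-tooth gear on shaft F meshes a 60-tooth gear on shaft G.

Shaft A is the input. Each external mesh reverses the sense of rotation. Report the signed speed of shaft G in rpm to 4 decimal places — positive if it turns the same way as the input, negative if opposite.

+1187.5544 rpm (same as input, |ω| = 1187.5544 rpm)

Stage 1 [18T→42T]: ω = 3046.0000×18/42 = 1305.4286 rpm, dir flips to −; running = −1305.4286
Stage 2 [56T→56T]: ω = 1305.4286×56/56 = 1305.4286 rpm, dir flips to +; running = +1305.4286
Stage 3 [77T→61T]: ω = 1305.4286×77/61 = 1647.8361 rpm, dir flips to −; running = −1647.8361
Stage 4 [61T→79T]: ω = 1647.8361×61/79 = 1272.3797 rpm, dir flips to +; running = +1272.3797
Stage 5 [56T→36T]: ω = 1272.3797×56/36 = 1979.2574 rpm, dir flips to −; running = −1979.2574
Stage 6 [36T→60T]: ω = 1979.2574×36/60 = 1187.5544 rpm, dir flips to +; running = +1187.5544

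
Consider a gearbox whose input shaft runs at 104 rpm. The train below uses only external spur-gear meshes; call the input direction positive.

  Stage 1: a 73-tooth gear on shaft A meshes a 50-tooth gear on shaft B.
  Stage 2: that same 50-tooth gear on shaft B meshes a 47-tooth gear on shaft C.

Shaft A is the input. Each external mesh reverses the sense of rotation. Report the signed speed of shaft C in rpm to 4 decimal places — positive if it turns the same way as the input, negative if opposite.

+161.5319 rpm (same as input, |ω| = 161.5319 rpm)

Stage 1 [73T→50T]: ω = 104.0000×73/50 = 151.8400 rpm, dir flips to −; running = −151.8400
Stage 2 [50T→47T]: ω = 151.8400×50/47 = 161.5319 rpm, dir flips to +; running = +161.5319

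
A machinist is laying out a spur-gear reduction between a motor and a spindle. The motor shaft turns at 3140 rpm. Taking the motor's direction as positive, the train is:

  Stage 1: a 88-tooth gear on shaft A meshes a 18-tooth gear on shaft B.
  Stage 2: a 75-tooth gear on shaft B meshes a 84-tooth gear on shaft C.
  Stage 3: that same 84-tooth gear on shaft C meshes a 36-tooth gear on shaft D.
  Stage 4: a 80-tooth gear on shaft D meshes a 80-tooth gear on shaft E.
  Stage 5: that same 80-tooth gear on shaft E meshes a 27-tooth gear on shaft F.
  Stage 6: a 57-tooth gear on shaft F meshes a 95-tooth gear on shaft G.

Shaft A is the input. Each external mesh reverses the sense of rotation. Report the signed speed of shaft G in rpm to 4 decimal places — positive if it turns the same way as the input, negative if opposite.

+56855.9671 rpm (same as input, |ω| = 56855.9671 rpm)

Stage 1 [88T→18T]: ω = 3140.0000×88/18 = 15351.1111 rpm, dir flips to −; running = −15351.1111
Stage 2 [75T→84T]: ω = 15351.1111×75/84 = 13706.3492 rpm, dir flips to +; running = +13706.3492
Stage 3 [84T→36T]: ω = 13706.3492×84/36 = 31981.4815 rpm, dir flips to −; running = −31981.4815
Stage 4 [80T→80T]: ω = 31981.4815×80/80 = 31981.4815 rpm, dir flips to +; running = +31981.4815
Stage 5 [80T→27T]: ω = 31981.4815×80/27 = 94759.9451 rpm, dir flips to −; running = −94759.9451
Stage 6 [57T→95T]: ω = 94759.9451×57/95 = 56855.9671 rpm, dir flips to +; running = +56855.9671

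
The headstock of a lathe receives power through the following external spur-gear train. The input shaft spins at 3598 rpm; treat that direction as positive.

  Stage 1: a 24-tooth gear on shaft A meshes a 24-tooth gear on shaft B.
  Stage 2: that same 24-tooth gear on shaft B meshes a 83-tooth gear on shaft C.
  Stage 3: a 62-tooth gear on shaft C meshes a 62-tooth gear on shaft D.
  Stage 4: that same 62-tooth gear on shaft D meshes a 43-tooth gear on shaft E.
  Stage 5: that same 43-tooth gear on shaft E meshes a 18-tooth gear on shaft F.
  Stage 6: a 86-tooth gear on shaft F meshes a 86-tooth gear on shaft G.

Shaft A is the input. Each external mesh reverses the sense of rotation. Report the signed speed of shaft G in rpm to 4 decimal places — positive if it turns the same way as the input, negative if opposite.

+3583.5502 rpm (same as input, |ω| = 3583.5502 rpm)

Stage 1 [24T→24T]: ω = 3598.0000×24/24 = 3598.0000 rpm, dir flips to −; running = −3598.0000
Stage 2 [24T→83T]: ω = 3598.0000×24/83 = 1040.3855 rpm, dir flips to +; running = +1040.3855
Stage 3 [62T→62T]: ω = 1040.3855×62/62 = 1040.3855 rpm, dir flips to −; running = −1040.3855
Stage 4 [62T→43T]: ω = 1040.3855×62/43 = 1500.0908 rpm, dir flips to +; running = +1500.0908
Stage 5 [43T→18T]: ω = 1500.0908×43/18 = 3583.5502 rpm, dir flips to −; running = −3583.5502
Stage 6 [86T→86T]: ω = 3583.5502×86/86 = 3583.5502 rpm, dir flips to +; running = +3583.5502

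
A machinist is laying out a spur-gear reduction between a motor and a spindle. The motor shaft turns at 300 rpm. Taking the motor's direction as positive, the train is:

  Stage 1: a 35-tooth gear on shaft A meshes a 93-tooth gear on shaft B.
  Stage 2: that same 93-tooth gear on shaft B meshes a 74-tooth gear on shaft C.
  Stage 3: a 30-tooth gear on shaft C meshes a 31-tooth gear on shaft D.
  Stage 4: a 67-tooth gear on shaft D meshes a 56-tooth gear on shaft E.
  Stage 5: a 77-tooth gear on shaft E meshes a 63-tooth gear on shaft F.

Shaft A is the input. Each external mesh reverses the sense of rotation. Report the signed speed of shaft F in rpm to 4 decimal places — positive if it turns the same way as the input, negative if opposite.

-200.7956 rpm (opposite to input, |ω| = 200.7956 rpm)

Stage 1 [35T→93T]: ω = 300.0000×35/93 = 112.9032 rpm, dir flips to −; running = −112.9032
Stage 2 [93T→74T]: ω = 112.9032×93/74 = 141.8919 rpm, dir flips to +; running = +141.8919
Stage 3 [30T→31T]: ω = 141.8919×30/31 = 137.3147 rpm, dir flips to −; running = −137.3147
Stage 4 [67T→56T]: ω = 137.3147×67/56 = 164.2873 rpm, dir flips to +; running = +164.2873
Stage 5 [77T→63T]: ω = 164.2873×77/63 = 200.7956 rpm, dir flips to −; running = −200.7956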